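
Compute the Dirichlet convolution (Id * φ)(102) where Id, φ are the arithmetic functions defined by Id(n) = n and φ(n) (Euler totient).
(Id * φ)(102) = 495

Divisors of 102: [1, 2, 3, 6, 17, 34, 51, 102]. For each d | 102:
  d = 1: Id(1) · φ(102/1) = 1 · 32 = 32
  d = 2: Id(2) · φ(102/2) = 2 · 32 = 64
  d = 3: Id(3) · φ(102/3) = 3 · 16 = 48
  d = 6: Id(6) · φ(102/6) = 6 · 16 = 96
  d = 17: Id(17) · φ(102/17) = 17 · 2 = 34
  d = 34: Id(34) · φ(102/34) = 34 · 2 = 68
  d = 51: Id(51) · φ(102/51) = 51 · 1 = 51
  d = 102: Id(102) · φ(102/102) = 102 · 1 = 102
Summing: (Id * φ)(102) = 32 + 64 + 48 + 96 + 34 + 68 + 51 + 102 = 495.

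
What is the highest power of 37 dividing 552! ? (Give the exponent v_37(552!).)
v_37(552!) = 14

Legendre's formula: v_p(n!) = Σ_{k ≥ 1} ⌊n / p^k⌋. For p = 37, n = 552, the terms are:
  ⌊552/37^1⌋ = ⌊552/37⌋ = 14
(the next term ⌊552/37^2⌋ = 0, terminating the sum). Summing: v_37(552!) = 14 = 14.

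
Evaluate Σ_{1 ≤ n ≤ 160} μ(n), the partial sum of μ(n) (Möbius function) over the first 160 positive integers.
Σ_{n ≤ 160} μ(n) = 0

Compute μ(n) for each 1 ≤ n ≤ 160: μ(1) = 1, μ(2) = -1, μ(3) = -1, μ(4) = 0, μ(5) = -1, μ(6) = 1, μ(7) = -1, μ(8) = 0, μ(9) = 0, μ(10) = 1, μ(11) = -1, μ(12) = 0, μ(13) = -1, μ(14) = 1, μ(15) = 1, μ(16) = 0, μ(17) = -1, μ(18) = 0, μ(19) = -1, μ(20) = 0, μ(21) = 1, μ(22) = 1, μ(23) = -1, μ(24) = 0, μ(25) = 0, μ(26) = 1, μ(27) = 0, μ(28) = 0, μ(29) = -1, μ(30) = -1, μ(31) = -1, μ(32) = 0, μ(33) = 1, μ(34) = 1, μ(35) = 1, μ(36) = 0, μ(37) = -1, μ(38) = 1, μ(39) = 1, μ(40) = 0, μ(41) = -1, μ(42) = -1, μ(43) = -1, μ(44) = 0, μ(45) = 0, μ(46) = 1, μ(47) = -1, μ(48) = 0, μ(49) = 0, μ(50) = 0, μ(51) = 1, μ(52) = 0, μ(53) = -1, μ(54) = 0, μ(55) = 1, μ(56) = 0, μ(57) = 1, μ(58) = 1, μ(59) = -1, μ(60) = 0, μ(61) = -1, μ(62) = 1, μ(63) = 0, μ(64) = 0, μ(65) = 1, μ(66) = -1, μ(67) = -1, μ(68) = 0, μ(69) = 1, μ(70) = -1, μ(71) = -1, μ(72) = 0, μ(73) = -1, μ(74) = 1, μ(75) = 0, μ(76) = 0, μ(77) = 1, μ(78) = -1, μ(79) = -1, μ(80) = 0, μ(81) = 0, μ(82) = 1, μ(83) = -1, μ(84) = 0, μ(85) = 1, μ(86) = 1, μ(87) = 1, μ(88) = 0, μ(89) = -1, μ(90) = 0, μ(91) = 1, μ(92) = 0, μ(93) = 1, μ(94) = 1, μ(95) = 1, μ(96) = 0, μ(97) = -1, μ(98) = 0, μ(99) = 0, μ(100) = 0, μ(101) = -1, μ(102) = -1, μ(103) = -1, μ(104) = 0, μ(105) = -1, μ(106) = 1, μ(107) = -1, μ(108) = 0, μ(109) = -1, μ(110) = -1, μ(111) = 1, μ(112) = 0, μ(113) = -1, μ(114) = -1, μ(115) = 1, μ(116) = 0, μ(117) = 0, μ(118) = 1, μ(119) = 1, μ(120) = 0, μ(121) = 0, μ(122) = 1, μ(123) = 1, μ(124) = 0, μ(125) = 0, μ(126) = 0, μ(127) = -1, μ(128) = 0, μ(129) = 1, μ(130) = -1, μ(131) = -1, μ(132) = 0, μ(133) = 1, μ(134) = 1, μ(135) = 0, μ(136) = 0, μ(137) = -1, μ(138) = -1, μ(139) = -1, μ(140) = 0, μ(141) = 1, μ(142) = 1, μ(143) = 1, μ(144) = 0, μ(145) = 1, μ(146) = 1, μ(147) = 0, μ(148) = 0, μ(149) = -1, μ(150) = 0, μ(151) = -1, μ(152) = 0, μ(153) = 0, μ(154) = -1, μ(155) = 1, μ(156) = 0, μ(157) = -1, μ(158) = 1, μ(159) = 1, μ(160) = 0. Summing all 160 values: 0. (Mertens function M(x) = Σ_{n ≤ x} μ(n); on average M(x) should be small (PNT ⟺ M(x) = o(x)).)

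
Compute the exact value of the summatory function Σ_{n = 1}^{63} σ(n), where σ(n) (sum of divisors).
Σ_{n ≤ 63} σ(n) = 3276

Compute σ(n) for each 1 ≤ n ≤ 63: σ(1) = 1, σ(2) = 3, σ(3) = 4, σ(4) = 7, σ(5) = 6, σ(6) = 12, σ(7) = 8, σ(8) = 15, σ(9) = 13, σ(10) = 18, σ(11) = 12, σ(12) = 28, σ(13) = 14, σ(14) = 24, σ(15) = 24, σ(16) = 31, σ(17) = 18, σ(18) = 39, σ(19) = 20, σ(20) = 42, σ(21) = 32, σ(22) = 36, σ(23) = 24, σ(24) = 60, σ(25) = 31, σ(26) = 42, σ(27) = 40, σ(28) = 56, σ(29) = 30, σ(30) = 72, σ(31) = 32, σ(32) = 63, σ(33) = 48, σ(34) = 54, σ(35) = 48, σ(36) = 91, σ(37) = 38, σ(38) = 60, σ(39) = 56, σ(40) = 90, σ(41) = 42, σ(42) = 96, σ(43) = 44, σ(44) = 84, σ(45) = 78, σ(46) = 72, σ(47) = 48, σ(48) = 124, σ(49) = 57, σ(50) = 93, σ(51) = 72, σ(52) = 98, σ(53) = 54, σ(54) = 120, σ(55) = 72, σ(56) = 120, σ(57) = 80, σ(58) = 90, σ(59) = 60, σ(60) = 168, σ(61) = 62, σ(62) = 96, σ(63) = 104. Summing all 63 values: 3276. (Average order: Σ_{n ≤ x} σ(n) ~ (π²/12) x². For x = 63, (π²/12)·63² ≈ 3264.37.)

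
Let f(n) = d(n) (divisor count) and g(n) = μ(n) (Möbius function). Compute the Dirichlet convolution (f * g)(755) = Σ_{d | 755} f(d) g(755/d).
(d * μ)(755) = 1

Divisors of 755: [1, 5, 151, 755]. For each d | 755:
  d = 1: d(1) · μ(755/1) = 1 · 1 = 1
  d = 5: d(5) · μ(755/5) = 2 · -1 = -2
  d = 151: d(151) · μ(755/151) = 2 · -1 = -2
  d = 755: d(755) · μ(755/755) = 4 · 1 = 4
Summing: (d * μ)(755) = 1 + -2 + -2 + 4 = 1.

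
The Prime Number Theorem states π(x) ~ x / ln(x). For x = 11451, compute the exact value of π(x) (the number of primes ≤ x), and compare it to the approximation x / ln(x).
π(11451) = 1381;  x/ln(x) ≈ 1225.25;  relative error ≈ 11.28%.

Directly count primes up to 11451: π(11451) = 1381. The PNT approximation gives 11451/ln(11451) ≈ 11451/9.34583 ≈ 1225.25. Relative error (π(x) − x/ln(x)) / π(x) ≈ 11.28%; the approximation is known to undercount slightly (Li(x) is a better estimate).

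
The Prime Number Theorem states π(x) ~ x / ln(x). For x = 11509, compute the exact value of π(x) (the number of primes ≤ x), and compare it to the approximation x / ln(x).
π(11509) = 1388;  x/ln(x) ≈ 1230.79;  relative error ≈ 11.33%.

Directly count primes up to 11509: π(11509) = 1388. The PNT approximation gives 11509/ln(11509) ≈ 11509/9.35088 ≈ 1230.79. Relative error (π(x) − x/ln(x)) / π(x) ≈ 11.33%; the approximation is known to undercount slightly (Li(x) is a better estimate).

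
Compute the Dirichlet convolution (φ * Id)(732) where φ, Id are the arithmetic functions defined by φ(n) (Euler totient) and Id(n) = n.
(φ * Id)(732) = 4840

Divisors of 732: [1, 2, 3, 4, 6, 12, 61, 122, 183, 244, 366, 732]. For each d | 732:
  d = 1: φ(1) · Id(732/1) = 1 · 732 = 732
  d = 2: φ(2) · Id(732/2) = 1 · 366 = 366
  d = 3: φ(3) · Id(732/3) = 2 · 244 = 488
  d = 4: φ(4) · Id(732/4) = 2 · 183 = 366
  d = 6: φ(6) · Id(732/6) = 2 · 122 = 244
  d = 12: φ(12) · Id(732/12) = 4 · 61 = 244
  d = 61: φ(61) · Id(732/61) = 60 · 12 = 720
  d = 122: φ(122) · Id(732/122) = 60 · 6 = 360
  d = 183: φ(183) · Id(732/183) = 120 · 4 = 480
  d = 244: φ(244) · Id(732/244) = 120 · 3 = 360
  d = 366: φ(366) · Id(732/366) = 120 · 2 = 240
  d = 732: φ(732) · Id(732/732) = 240 · 1 = 240
Summing: (φ * Id)(732) = 732 + 366 + 488 + 366 + 244 + 244 + 720 + 360 + 480 + 360 + 240 + 240 = 4840.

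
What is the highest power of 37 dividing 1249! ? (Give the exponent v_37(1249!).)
v_37(1249!) = 33

Legendre's formula: v_p(n!) = Σ_{k ≥ 1} ⌊n / p^k⌋. For p = 37, n = 1249, the terms are:
  ⌊1249/37^1⌋ = ⌊1249/37⌋ = 33
(the next term ⌊1249/37^2⌋ = 0, terminating the sum). Summing: v_37(1249!) = 33 = 33.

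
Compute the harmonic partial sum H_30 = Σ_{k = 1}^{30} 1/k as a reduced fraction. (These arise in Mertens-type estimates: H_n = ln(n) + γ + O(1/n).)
H_30 = 9304682830147/2329089562800

Direct summation: H_30 = 1 + 1/2 + ... + 1/30. The least common denominator is lcm(1, ..., 30) = 2329089562800; over this denominator the numerator is 2329089562800 + 1164544781400 + 776363187600 + 582272390700 + 465817912560 + 388181593800 + 332727080400 + 291136195350 + 258787729200 + 232908956280 + 211735414800 + 194090796900 + 179160735600 + 166363540200 + 155272637520 + 145568097675 + 137005268400 + 129393864600 + 122583661200 + 116454478140 + 110909026800 + 105867707400 + 101264763600 + 97045398450 + 93163582512 + 89580367800 + 86262576400 + 83181770100 + 80313433200 + 77636318760 = 9304682830147, so H_30 = 9304682830147/2329089562800 (already in lowest terms) ≈ 3.99499. (The PNT-adjacent estimate ln(30) + γ ≈ 3.97841 matches within O(1/n).)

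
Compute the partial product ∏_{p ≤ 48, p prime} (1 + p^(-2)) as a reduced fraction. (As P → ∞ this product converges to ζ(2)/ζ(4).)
∏ = 101793085732936000000000/67237345888235944242129

The primes p ≤ 48 are [2, 3, 5, 7, 11, 13, 17, 19, 23, 29, 31, 37, 41, 43, 47]. For each, (1 + 1/p^2) = (p^2 + 1)/p^2. Multiplying these fractions over p ∈ [2, 3, 5, 7, 11, 13, 17, 19, 23, 29, 31, 37, 41, 43, 47] gives 101793085732936000000000/67237345888235944242129. (In the limit P → ∞ this tends to ζ(2)/ζ(4).)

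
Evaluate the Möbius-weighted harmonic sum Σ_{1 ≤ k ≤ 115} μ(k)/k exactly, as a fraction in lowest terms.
Σ μ(k)/k = -11695632086357284237991577642263648122717789/451572209148822968402074375593480892761066957

Values of μ(k) for 1 ≤ k ≤ 115: μ(1) = 1, μ(2) = -1, μ(3) = -1, μ(5) = -1, μ(6) = 1, μ(7) = -1, μ(10) = 1, μ(11) = -1, μ(13) = -1, μ(14) = 1, μ(15) = 1, μ(17) = -1, μ(19) = -1, μ(21) = 1, μ(22) = 1, μ(23) = -1, μ(26) = 1, μ(29) = -1, μ(30) = -1, μ(31) = -1, μ(33) = 1, μ(34) = 1, μ(35) = 1, μ(37) = -1, μ(38) = 1, μ(39) = 1, μ(41) = -1, μ(42) = -1, μ(43) = -1, μ(46) = 1, μ(47) = -1, μ(51) = 1, μ(53) = -1, μ(55) = 1, μ(57) = 1, μ(58) = 1, μ(59) = -1, μ(61) = -1, μ(62) = 1, μ(65) = 1, μ(66) = -1, μ(67) = -1, μ(69) = 1, μ(70) = -1, μ(71) = -1, μ(73) = -1, μ(74) = 1, μ(77) = 1, μ(78) = -1, μ(79) = -1, μ(82) = 1, μ(83) = -1, μ(85) = 1, μ(86) = 1, μ(87) = 1, μ(89) = -1, μ(91) = 1, μ(93) = 1, μ(94) = 1, μ(95) = 1, μ(97) = -1, μ(101) = -1, μ(102) = -1, μ(103) = -1, μ(105) = -1, μ(106) = 1, μ(107) = -1, μ(109) = -1, μ(110) = -1, μ(111) = 1, μ(113) = -1, μ(114) = -1, μ(115) = 1, with μ = 0 on non-squarefree integers. Summing μ(k)/k for k where μ(k) ≠ 0 gives -11695632086357284237991577642263648122717789/451572209148822968402074375593480892761066957 ≈ -0.0259. (PNT ⟺ this sum → 0 as n → ∞.)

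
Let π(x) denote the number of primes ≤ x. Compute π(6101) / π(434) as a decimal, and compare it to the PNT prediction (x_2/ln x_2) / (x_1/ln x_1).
π(6101)/π(434) = 796/84 ≈ 9.4762;  PNT prediction ≈ 9.7947.

π(434) = 84 and π(6101) = 796, so π(6101)/π(434) ≈ 9.4762. The PNT-predicted ratio is (6101/ln(6101)) / (434/ln(434)) ≈ 9.7947. The two agree to within a few percent, as expected.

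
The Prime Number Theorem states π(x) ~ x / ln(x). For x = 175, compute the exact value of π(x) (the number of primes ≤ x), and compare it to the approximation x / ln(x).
π(175) = 40;  x/ln(x) ≈ 33.88;  relative error ≈ 15.29%.

Directly count primes up to 175: π(175) = 40. The PNT approximation gives 175/ln(175) ≈ 175/5.16479 ≈ 33.88. Relative error (π(x) − x/ln(x)) / π(x) ≈ 15.29%; the approximation is known to undercount slightly (Li(x) is a better estimate).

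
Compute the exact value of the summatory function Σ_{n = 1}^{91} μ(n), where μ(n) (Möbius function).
Σ_{n ≤ 91} μ(n) = -1

Compute μ(n) for each 1 ≤ n ≤ 91: μ(1) = 1, μ(2) = -1, μ(3) = -1, μ(4) = 0, μ(5) = -1, μ(6) = 1, μ(7) = -1, μ(8) = 0, μ(9) = 0, μ(10) = 1, μ(11) = -1, μ(12) = 0, μ(13) = -1, μ(14) = 1, μ(15) = 1, μ(16) = 0, μ(17) = -1, μ(18) = 0, μ(19) = -1, μ(20) = 0, μ(21) = 1, μ(22) = 1, μ(23) = -1, μ(24) = 0, μ(25) = 0, μ(26) = 1, μ(27) = 0, μ(28) = 0, μ(29) = -1, μ(30) = -1, μ(31) = -1, μ(32) = 0, μ(33) = 1, μ(34) = 1, μ(35) = 1, μ(36) = 0, μ(37) = -1, μ(38) = 1, μ(39) = 1, μ(40) = 0, μ(41) = -1, μ(42) = -1, μ(43) = -1, μ(44) = 0, μ(45) = 0, μ(46) = 1, μ(47) = -1, μ(48) = 0, μ(49) = 0, μ(50) = 0, μ(51) = 1, μ(52) = 0, μ(53) = -1, μ(54) = 0, μ(55) = 1, μ(56) = 0, μ(57) = 1, μ(58) = 1, μ(59) = -1, μ(60) = 0, μ(61) = -1, μ(62) = 1, μ(63) = 0, μ(64) = 0, μ(65) = 1, μ(66) = -1, μ(67) = -1, μ(68) = 0, μ(69) = 1, μ(70) = -1, μ(71) = -1, μ(72) = 0, μ(73) = -1, μ(74) = 1, μ(75) = 0, μ(76) = 0, μ(77) = 1, μ(78) = -1, μ(79) = -1, μ(80) = 0, μ(81) = 0, μ(82) = 1, μ(83) = -1, μ(84) = 0, μ(85) = 1, μ(86) = 1, μ(87) = 1, μ(88) = 0, μ(89) = -1, μ(90) = 0, μ(91) = 1. Summing all 91 values: -1. (Mertens function M(x) = Σ_{n ≤ x} μ(n); on average M(x) should be small (PNT ⟺ M(x) = o(x)).)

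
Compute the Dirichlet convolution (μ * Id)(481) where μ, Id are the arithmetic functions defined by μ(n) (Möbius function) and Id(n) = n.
(μ * Id)(481) = 432

Divisors of 481: [1, 13, 37, 481]. For each d | 481:
  d = 1: μ(1) · Id(481/1) = 1 · 481 = 481
  d = 13: μ(13) · Id(481/13) = -1 · 37 = -37
  d = 37: μ(37) · Id(481/37) = -1 · 13 = -13
  d = 481: μ(481) · Id(481/481) = 1 · 1 = 1
Summing: (μ * Id)(481) = 481 + -37 + -13 + 1 = 432.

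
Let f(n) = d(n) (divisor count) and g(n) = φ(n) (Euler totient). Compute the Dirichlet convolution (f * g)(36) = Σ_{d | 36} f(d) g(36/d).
(d * φ)(36) = 91

Divisors of 36: [1, 2, 3, 4, 6, 9, 12, 18, 36]. For each d | 36:
  d = 1: d(1) · φ(36/1) = 1 · 12 = 12
  d = 2: d(2) · φ(36/2) = 2 · 6 = 12
  d = 3: d(3) · φ(36/3) = 2 · 4 = 8
  d = 4: d(4) · φ(36/4) = 3 · 6 = 18
  d = 6: d(6) · φ(36/6) = 4 · 2 = 8
  d = 9: d(9) · φ(36/9) = 3 · 2 = 6
  d = 12: d(12) · φ(36/12) = 6 · 2 = 12
  d = 18: d(18) · φ(36/18) = 6 · 1 = 6
  d = 36: d(36) · φ(36/36) = 9 · 1 = 9
Summing: (d * φ)(36) = 12 + 12 + 8 + 18 + 8 + 6 + 12 + 6 + 9 = 91.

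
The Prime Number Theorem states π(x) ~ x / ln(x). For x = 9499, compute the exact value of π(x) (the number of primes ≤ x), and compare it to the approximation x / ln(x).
π(9499) = 1177;  x/ln(x) ≈ 1037.13;  relative error ≈ 11.88%.

Directly count primes up to 9499: π(9499) = 1177. The PNT approximation gives 9499/ln(9499) ≈ 9499/9.15894 ≈ 1037.13. Relative error (π(x) − x/ln(x)) / π(x) ≈ 11.88%; the approximation is known to undercount slightly (Li(x) is a better estimate).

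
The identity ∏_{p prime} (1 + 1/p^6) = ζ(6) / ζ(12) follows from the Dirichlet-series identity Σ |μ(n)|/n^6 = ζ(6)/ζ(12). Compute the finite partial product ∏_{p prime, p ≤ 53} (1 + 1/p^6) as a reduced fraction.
∏ = 360549358903447598496102606972302575686854635195266223026920975630213276302501208168000000/354490140797970318435085924328566932610522860437094896232244152761372626351680260596056897

The primes p ≤ 53 are [2, 3, 5, 7, 11, 13, 17, 19, 23, 29, 31, 37, 41, 43, 47, 53]. For each, (1 + 1/p^6) = (p^6 + 1)/p^6. Multiplying these fractions over p ∈ [2, 3, 5, 7, 11, 13, 17, 19, 23, 29, 31, 37, 41, 43, 47, 53] gives 360549358903447598496102606972302575686854635195266223026920975630213276302501208168000000/354490140797970318435085924328566932610522860437094896232244152761372626351680260596056897. (In the limit P → ∞ this tends to ζ(6)/ζ(12).)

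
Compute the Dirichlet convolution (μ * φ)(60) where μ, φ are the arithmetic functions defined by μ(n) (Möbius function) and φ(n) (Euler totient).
(μ * φ)(60) = 3

Divisors of 60: [1, 2, 3, 4, 5, 6, 10, 12, 15, 20, 30, 60]. For each d | 60:
  d = 1: μ(1) · φ(60/1) = 1 · 16 = 16
  d = 2: μ(2) · φ(60/2) = -1 · 8 = -8
  d = 3: μ(3) · φ(60/3) = -1 · 8 = -8
  d = 4: μ(4) · φ(60/4) = 0 · 8 = 0
  d = 5: μ(5) · φ(60/5) = -1 · 4 = -4
  d = 6: μ(6) · φ(60/6) = 1 · 4 = 4
  d = 10: μ(10) · φ(60/10) = 1 · 2 = 2
  d = 12: μ(12) · φ(60/12) = 0 · 4 = 0
  d = 15: μ(15) · φ(60/15) = 1 · 2 = 2
  d = 20: μ(20) · φ(60/20) = 0 · 2 = 0
  d = 30: μ(30) · φ(60/30) = -1 · 1 = -1
  d = 60: μ(60) · φ(60/60) = 0 · 1 = 0
Summing: (μ * φ)(60) = 16 + -8 + -8 + 0 + -4 + 4 + 2 + 0 + 2 + 0 + -1 + 0 = 3.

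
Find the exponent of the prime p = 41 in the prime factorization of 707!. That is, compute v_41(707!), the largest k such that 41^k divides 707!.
v_41(707!) = 17

Legendre's formula: v_p(n!) = Σ_{k ≥ 1} ⌊n / p^k⌋. For p = 41, n = 707, the terms are:
  ⌊707/41^1⌋ = ⌊707/41⌋ = 17
(the next term ⌊707/41^2⌋ = 0, terminating the sum). Summing: v_41(707!) = 17 = 17.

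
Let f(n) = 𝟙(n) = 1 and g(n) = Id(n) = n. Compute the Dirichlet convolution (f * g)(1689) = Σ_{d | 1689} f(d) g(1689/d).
(𝟙 * Id)(1689) = 2256

Divisors of 1689: [1, 3, 563, 1689]. For each d | 1689:
  d = 1: 𝟙(1) · Id(1689/1) = 1 · 1689 = 1689
  d = 3: 𝟙(3) · Id(1689/3) = 1 · 563 = 563
  d = 563: 𝟙(563) · Id(1689/563) = 1 · 3 = 3
  d = 1689: 𝟙(1689) · Id(1689/1689) = 1 · 1 = 1
Summing: (𝟙 * Id)(1689) = 1689 + 563 + 3 + 1 = 2256.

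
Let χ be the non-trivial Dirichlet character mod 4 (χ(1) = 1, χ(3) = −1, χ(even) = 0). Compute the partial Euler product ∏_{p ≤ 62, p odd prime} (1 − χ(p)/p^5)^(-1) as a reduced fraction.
∏ = 478212334295798677259125227573990358291095208018494528428976877948999059062284551009530475199/480056794509206891424767146601704797711651986953735424570384919662551238689346859653136384000

The odd primes p ≤ 62 are [3, 5, 7, 11, 13, 17, 19, 23, 29, 31, 37, 41, 43, 47, 53, 59, 61]. For each, χ(p) = 1 if p ≡ 1 mod 4, χ(p) = −1 if p ≡ 3 mod 4. Taking (1 − χ(p)/p^5)^(-1) = p^5/(p^5 − χ(p)): (1 − (-1)/3^5)^(-1) · (1 − (1)/5^5)^(-1) · (1 − (-1)/7^5)^(-1) · (1 − (-1)/11^5)^(-1) · (1 − (1)/13^5)^(-1) · (1 − (1)/17^5)^(-1) · (1 − (-1)/19^5)^(-1) · (1 − (-1)/23^5)^(-1) · (1 − (1)/29^5)^(-1) · (1 − (-1)/31^5)^(-1) · (1 − (1)/37^5)^(-1) · (1 − (1)/41^5)^(-1) · (1 − (-1)/43^5)^(-1) · (1 − (-1)/47^5)^(-1) · (1 − (1)/53^5)^(-1) · (1 − (-1)/59^5)^(-1) · (1 − (1)/61^5)^(-1) = 478212334295798677259125227573990358291095208018494528428976877948999059062284551009530475199/480056794509206891424767146601704797711651986953735424570384919662551238689346859653136384000.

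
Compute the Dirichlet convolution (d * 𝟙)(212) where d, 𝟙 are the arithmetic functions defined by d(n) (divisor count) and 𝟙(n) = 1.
(d * 𝟙)(212) = 18

Divisors of 212: [1, 2, 4, 53, 106, 212]. For each d | 212:
  d = 1: d(1) · 𝟙(212/1) = 1 · 1 = 1
  d = 2: d(2) · 𝟙(212/2) = 2 · 1 = 2
  d = 4: d(4) · 𝟙(212/4) = 3 · 1 = 3
  d = 53: d(53) · 𝟙(212/53) = 2 · 1 = 2
  d = 106: d(106) · 𝟙(212/106) = 4 · 1 = 4
  d = 212: d(212) · 𝟙(212/212) = 6 · 1 = 6
Summing: (d * 𝟙)(212) = 1 + 2 + 3 + 2 + 4 + 6 = 18.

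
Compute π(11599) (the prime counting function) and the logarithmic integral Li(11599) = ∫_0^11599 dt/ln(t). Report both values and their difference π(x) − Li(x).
π(11599) = 1396;  Li(11599) ≈ 1418.33;  π(x) − Li(x) ≈ -22.33.

Direct count of primes ≤ 11599 gives π(11599) = 1396. Numerical evaluation of the logarithmic integral gives Li(11599) ≈ 1418.33. The difference π(x) − Li(x) ≈ -22.33 is typically negative for small/moderate x (Li(x) overestimates), though Littlewood's theorem shows this sign changes infinitely often.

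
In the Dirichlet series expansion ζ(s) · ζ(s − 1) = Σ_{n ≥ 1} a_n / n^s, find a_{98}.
σ(98) = 171

In the product (Σ m^0/m^s)(Σ k / k^s) = Σ (Σ_{d | n} d) / n^s, the coefficient of 1/n^s is σ(n) = Σ_{d | n} d. For n = 98, divisors are [1, 2, 7, 14, 49, 98]; summing: σ(98) = 171.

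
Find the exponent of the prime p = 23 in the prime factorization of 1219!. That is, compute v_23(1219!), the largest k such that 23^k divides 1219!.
v_23(1219!) = 55

Legendre's formula: v_p(n!) = Σ_{k ≥ 1} ⌊n / p^k⌋. For p = 23, n = 1219, the terms are:
  ⌊1219/23^1⌋ = ⌊1219/23⌋ = 53
  ⌊1219/23^2⌋ = ⌊1219/529⌋ = 2
(the next term ⌊1219/23^3⌋ = 0, terminating the sum). Summing: v_23(1219!) = 53 + 2 = 55.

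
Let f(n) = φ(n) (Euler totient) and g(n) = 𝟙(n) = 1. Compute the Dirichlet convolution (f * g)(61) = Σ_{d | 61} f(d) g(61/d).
(φ * 𝟙)(61) = 61

Divisors of 61: [1, 61]. For each d | 61:
  d = 1: φ(1) · 𝟙(61/1) = 1 · 1 = 1
  d = 61: φ(61) · 𝟙(61/61) = 60 · 1 = 60
Summing: (φ * 𝟙)(61) = 1 + 60 = 61.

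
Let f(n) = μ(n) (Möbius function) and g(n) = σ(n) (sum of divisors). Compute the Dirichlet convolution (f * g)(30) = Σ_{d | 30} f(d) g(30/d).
(μ * σ)(30) = 30

Divisors of 30: [1, 2, 3, 5, 6, 10, 15, 30]. For each d | 30:
  d = 1: μ(1) · σ(30/1) = 1 · 72 = 72
  d = 2: μ(2) · σ(30/2) = -1 · 24 = -24
  d = 3: μ(3) · σ(30/3) = -1 · 18 = -18
  d = 5: μ(5) · σ(30/5) = -1 · 12 = -12
  d = 6: μ(6) · σ(30/6) = 1 · 6 = 6
  d = 10: μ(10) · σ(30/10) = 1 · 4 = 4
  d = 15: μ(15) · σ(30/15) = 1 · 3 = 3
  d = 30: μ(30) · σ(30/30) = -1 · 1 = -1
Summing: (μ * σ)(30) = 72 + -24 + -18 + -12 + 6 + 4 + 3 + -1 = 30.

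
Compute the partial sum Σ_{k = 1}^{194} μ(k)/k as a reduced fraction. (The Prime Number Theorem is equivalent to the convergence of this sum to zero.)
Σ μ(k)/k = -162685145434507819720231919124130110542776026835685412824952315254342218891/10471704020615314823179750081330797558038652774832687274326525057653363714330

Values of μ(k) for 1 ≤ k ≤ 194: μ(1) = 1, μ(2) = -1, μ(3) = -1, μ(5) = -1, μ(6) = 1, μ(7) = -1, μ(10) = 1, μ(11) = -1, μ(13) = -1, μ(14) = 1, μ(15) = 1, μ(17) = -1, μ(19) = -1, μ(21) = 1, μ(22) = 1, μ(23) = -1, μ(26) = 1, μ(29) = -1, μ(30) = -1, μ(31) = -1, μ(33) = 1, μ(34) = 1, μ(35) = 1, μ(37) = -1, μ(38) = 1, μ(39) = 1, μ(41) = -1, μ(42) = -1, μ(43) = -1, μ(46) = 1, μ(47) = -1, μ(51) = 1, μ(53) = -1, μ(55) = 1, μ(57) = 1, μ(58) = 1, μ(59) = -1, μ(61) = -1, μ(62) = 1, μ(65) = 1, μ(66) = -1, μ(67) = -1, μ(69) = 1, μ(70) = -1, μ(71) = -1, μ(73) = -1, μ(74) = 1, μ(77) = 1, μ(78) = -1, μ(79) = -1, μ(82) = 1, μ(83) = -1, μ(85) = 1, μ(86) = 1, μ(87) = 1, μ(89) = -1, μ(91) = 1, μ(93) = 1, μ(94) = 1, μ(95) = 1, μ(97) = -1, μ(101) = -1, μ(102) = -1, μ(103) = -1, μ(105) = -1, μ(106) = 1, μ(107) = -1, μ(109) = -1, μ(110) = -1, μ(111) = 1, μ(113) = -1, μ(114) = -1, μ(115) = 1, μ(118) = 1, μ(119) = 1, μ(122) = 1, μ(123) = 1, μ(127) = -1, μ(129) = 1, μ(130) = -1, μ(131) = -1, μ(133) = 1, μ(134) = 1, μ(137) = -1, μ(138) = -1, μ(139) = -1, μ(141) = 1, μ(142) = 1, μ(143) = 1, μ(145) = 1, μ(146) = 1, μ(149) = -1, μ(151) = -1, μ(154) = -1, μ(155) = 1, μ(157) = -1, μ(158) = 1, μ(159) = 1, μ(161) = 1, μ(163) = -1, μ(165) = -1, μ(166) = 1, μ(167) = -1, μ(170) = -1, μ(173) = -1, μ(174) = -1, μ(177) = 1, μ(178) = 1, μ(179) = -1, μ(181) = -1, μ(182) = -1, μ(183) = 1, μ(185) = 1, μ(186) = -1, μ(187) = 1, μ(190) = -1, μ(191) = -1, μ(193) = -1, μ(194) = 1, with μ = 0 on non-squarefree integers. Summing μ(k)/k for k where μ(k) ≠ 0 gives -162685145434507819720231919124130110542776026835685412824952315254342218891/10471704020615314823179750081330797558038652774832687274326525057653363714330 ≈ -0.0155. (PNT ⟺ this sum → 0 as n → ∞.)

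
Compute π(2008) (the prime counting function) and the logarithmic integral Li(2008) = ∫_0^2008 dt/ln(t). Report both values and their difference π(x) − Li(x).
π(2008) = 304;  Li(2008) ≈ 315.86;  π(x) − Li(x) ≈ -11.86.

Direct count of primes ≤ 2008 gives π(2008) = 304. Numerical evaluation of the logarithmic integral gives Li(2008) ≈ 315.86. The difference π(x) − Li(x) ≈ -11.86 is typically negative for small/moderate x (Li(x) overestimates), though Littlewood's theorem shows this sign changes infinitely often.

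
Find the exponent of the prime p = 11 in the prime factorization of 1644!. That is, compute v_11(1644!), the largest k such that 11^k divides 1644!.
v_11(1644!) = 163

Legendre's formula: v_p(n!) = Σ_{k ≥ 1} ⌊n / p^k⌋. For p = 11, n = 1644, the terms are:
  ⌊1644/11^1⌋ = ⌊1644/11⌋ = 149
  ⌊1644/11^2⌋ = ⌊1644/121⌋ = 13
  ⌊1644/11^3⌋ = ⌊1644/1331⌋ = 1
(the next term ⌊1644/11^4⌋ = 0, terminating the sum). Summing: v_11(1644!) = 149 + 13 + 1 = 163.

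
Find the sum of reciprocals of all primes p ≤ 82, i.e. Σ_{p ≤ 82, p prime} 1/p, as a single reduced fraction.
Σ 1/p = 5692733621468679832887230172131/3217644767340672907899084554130

π(82) = 22, so the primes ≤ 82 are [2, 3, 5, 7, 11, 13, 17, 19, 23, 29, 31, 37, 41, 43, 47, 53, 59, 61, 67, 71, 73, 79]. Summing 1/p over these primes: 5692733621468679832887230172131/3217644767340672907899084554130 ≈ 1.7692. Mertens estimate ln ln(82) + 0.2615 ≈ 1.7446.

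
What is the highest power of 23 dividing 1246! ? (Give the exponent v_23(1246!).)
v_23(1246!) = 56

Legendre's formula: v_p(n!) = Σ_{k ≥ 1} ⌊n / p^k⌋. For p = 23, n = 1246, the terms are:
  ⌊1246/23^1⌋ = ⌊1246/23⌋ = 54
  ⌊1246/23^2⌋ = ⌊1246/529⌋ = 2
(the next term ⌊1246/23^3⌋ = 0, terminating the sum). Summing: v_23(1246!) = 54 + 2 = 56.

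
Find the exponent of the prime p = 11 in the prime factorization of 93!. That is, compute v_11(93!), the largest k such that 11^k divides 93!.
v_11(93!) = 8

Legendre's formula: v_p(n!) = Σ_{k ≥ 1} ⌊n / p^k⌋. For p = 11, n = 93, the terms are:
  ⌊93/11^1⌋ = ⌊93/11⌋ = 8
(the next term ⌊93/11^2⌋ = 0, terminating the sum). Summing: v_11(93!) = 8 = 8.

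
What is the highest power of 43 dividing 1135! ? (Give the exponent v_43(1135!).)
v_43(1135!) = 26

Legendre's formula: v_p(n!) = Σ_{k ≥ 1} ⌊n / p^k⌋. For p = 43, n = 1135, the terms are:
  ⌊1135/43^1⌋ = ⌊1135/43⌋ = 26
(the next term ⌊1135/43^2⌋ = 0, terminating the sum). Summing: v_43(1135!) = 26 = 26.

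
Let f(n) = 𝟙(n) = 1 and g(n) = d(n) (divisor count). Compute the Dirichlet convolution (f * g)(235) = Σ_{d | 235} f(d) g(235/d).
(𝟙 * d)(235) = 9

Divisors of 235: [1, 5, 47, 235]. For each d | 235:
  d = 1: 𝟙(1) · d(235/1) = 1 · 4 = 4
  d = 5: 𝟙(5) · d(235/5) = 1 · 2 = 2
  d = 47: 𝟙(47) · d(235/47) = 1 · 2 = 2
  d = 235: 𝟙(235) · d(235/235) = 1 · 1 = 1
Summing: (𝟙 * d)(235) = 4 + 2 + 2 + 1 = 9.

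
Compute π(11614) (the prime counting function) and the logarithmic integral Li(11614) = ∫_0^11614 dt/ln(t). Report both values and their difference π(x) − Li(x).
π(11614) = 1396;  Li(11614) ≈ 1419.93;  π(x) − Li(x) ≈ -23.93.

Direct count of primes ≤ 11614 gives π(11614) = 1396. Numerical evaluation of the logarithmic integral gives Li(11614) ≈ 1419.93. The difference π(x) − Li(x) ≈ -23.93 is typically negative for small/moderate x (Li(x) overestimates), though Littlewood's theorem shows this sign changes infinitely often.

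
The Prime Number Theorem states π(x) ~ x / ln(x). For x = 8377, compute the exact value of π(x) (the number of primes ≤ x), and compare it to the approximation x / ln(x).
π(8377) = 1049;  x/ln(x) ≈ 927.35;  relative error ≈ 11.60%.

Directly count primes up to 8377: π(8377) = 1049. The PNT approximation gives 8377/ln(8377) ≈ 8377/9.03325 ≈ 927.35. Relative error (π(x) − x/ln(x)) / π(x) ≈ 11.60%; the approximation is known to undercount slightly (Li(x) is a better estimate).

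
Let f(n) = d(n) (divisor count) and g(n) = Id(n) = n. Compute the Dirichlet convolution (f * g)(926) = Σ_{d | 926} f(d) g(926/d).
(d * Id)(926) = 1860

Divisors of 926: [1, 2, 463, 926]. For each d | 926:
  d = 1: d(1) · Id(926/1) = 1 · 926 = 926
  d = 2: d(2) · Id(926/2) = 2 · 463 = 926
  d = 463: d(463) · Id(926/463) = 2 · 2 = 4
  d = 926: d(926) · Id(926/926) = 4 · 1 = 4
Summing: (d * Id)(926) = 926 + 926 + 4 + 4 = 1860.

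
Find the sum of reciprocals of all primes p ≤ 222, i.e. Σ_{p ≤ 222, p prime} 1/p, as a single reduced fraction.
Σ 1/p = 3215488142498485484492183158345029261034221047849345857469577412562094716564064084247/1645783550795210387735581011435590727981167322669649249414629852197255934130751870910

π(222) = 47, so the primes ≤ 222 are [2, 3, 5, 7, 11, 13, 17, 19, 23, 29, 31, 37, 41, 43, 47, 53, 59, 61, 67, 71, 73, 79, 83, 89, 97, 101, 103, 107, 109, 113, 127, 131, 137, 139, 149, 151, 157, 163, 167, 173, 179, 181, 191, 193, 197, 199, 211]. Summing 1/p over these primes: 3215488142498485484492183158345029261034221047849345857469577412562094716564064084247/1645783550795210387735581011435590727981167322669649249414629852197255934130751870910 ≈ 1.9538. Mertens estimate ln ln(222) + 0.2615 ≈ 1.9484.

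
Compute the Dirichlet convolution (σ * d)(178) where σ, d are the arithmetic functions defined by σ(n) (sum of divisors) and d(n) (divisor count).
(σ * d)(178) = 460

Divisors of 178: [1, 2, 89, 178]. For each d | 178:
  d = 1: σ(1) · d(178/1) = 1 · 4 = 4
  d = 2: σ(2) · d(178/2) = 3 · 2 = 6
  d = 89: σ(89) · d(178/89) = 90 · 2 = 180
  d = 178: σ(178) · d(178/178) = 270 · 1 = 270
Summing: (σ * d)(178) = 4 + 6 + 180 + 270 = 460.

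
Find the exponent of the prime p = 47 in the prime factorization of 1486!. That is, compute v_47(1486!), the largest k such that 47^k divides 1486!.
v_47(1486!) = 31

Legendre's formula: v_p(n!) = Σ_{k ≥ 1} ⌊n / p^k⌋. For p = 47, n = 1486, the terms are:
  ⌊1486/47^1⌋ = ⌊1486/47⌋ = 31
(the next term ⌊1486/47^2⌋ = 0, terminating the sum). Summing: v_47(1486!) = 31 = 31.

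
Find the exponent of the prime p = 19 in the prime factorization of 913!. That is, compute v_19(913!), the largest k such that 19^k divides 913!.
v_19(913!) = 50

Legendre's formula: v_p(n!) = Σ_{k ≥ 1} ⌊n / p^k⌋. For p = 19, n = 913, the terms are:
  ⌊913/19^1⌋ = ⌊913/19⌋ = 48
  ⌊913/19^2⌋ = ⌊913/361⌋ = 2
(the next term ⌊913/19^3⌋ = 0, terminating the sum). Summing: v_19(913!) = 48 + 2 = 50.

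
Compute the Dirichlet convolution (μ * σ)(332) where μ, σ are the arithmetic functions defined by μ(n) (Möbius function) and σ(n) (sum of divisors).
(μ * σ)(332) = 332

Divisors of 332: [1, 2, 4, 83, 166, 332]. For each d | 332:
  d = 1: μ(1) · σ(332/1) = 1 · 588 = 588
  d = 2: μ(2) · σ(332/2) = -1 · 252 = -252
  d = 4: μ(4) · σ(332/4) = 0 · 84 = 0
  d = 83: μ(83) · σ(332/83) = -1 · 7 = -7
  d = 166: μ(166) · σ(332/166) = 1 · 3 = 3
  d = 332: μ(332) · σ(332/332) = 0 · 1 = 0
Summing: (μ * σ)(332) = 588 + -252 + 0 + -7 + 3 + 0 = 332.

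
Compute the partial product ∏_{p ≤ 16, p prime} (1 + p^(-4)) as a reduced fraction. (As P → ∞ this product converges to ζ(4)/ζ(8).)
∏ = 54787204936389122/50827803952550625

The primes p ≤ 16 are [2, 3, 5, 7, 11, 13]. For each, (1 + 1/p^4) = (p^4 + 1)/p^4. Multiplying these fractions over p ∈ [2, 3, 5, 7, 11, 13] gives 54787204936389122/50827803952550625. (In the limit P → ∞ this tends to ζ(4)/ζ(8).)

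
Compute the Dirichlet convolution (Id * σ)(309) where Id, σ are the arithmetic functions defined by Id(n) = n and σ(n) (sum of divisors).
(Id * σ)(309) = 1449

Divisors of 309: [1, 3, 103, 309]. For each d | 309:
  d = 1: Id(1) · σ(309/1) = 1 · 416 = 416
  d = 3: Id(3) · σ(309/3) = 3 · 104 = 312
  d = 103: Id(103) · σ(309/103) = 103 · 4 = 412
  d = 309: Id(309) · σ(309/309) = 309 · 1 = 309
Summing: (Id * σ)(309) = 416 + 312 + 412 + 309 = 1449.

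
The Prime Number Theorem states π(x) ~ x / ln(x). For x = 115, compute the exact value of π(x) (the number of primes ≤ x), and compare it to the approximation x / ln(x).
π(115) = 30;  x/ln(x) ≈ 24.24;  relative error ≈ 19.21%.

Directly count primes up to 115: π(115) = 30. The PNT approximation gives 115/ln(115) ≈ 115/4.74493 ≈ 24.24. Relative error (π(x) − x/ln(x)) / π(x) ≈ 19.21%; the approximation is known to undercount slightly (Li(x) is a better estimate).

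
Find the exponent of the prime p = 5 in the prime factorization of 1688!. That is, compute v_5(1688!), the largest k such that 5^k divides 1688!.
v_5(1688!) = 419

Legendre's formula: v_p(n!) = Σ_{k ≥ 1} ⌊n / p^k⌋. For p = 5, n = 1688, the terms are:
  ⌊1688/5^1⌋ = ⌊1688/5⌋ = 337
  ⌊1688/5^2⌋ = ⌊1688/25⌋ = 67
  ⌊1688/5^3⌋ = ⌊1688/125⌋ = 13
  ⌊1688/5^4⌋ = ⌊1688/625⌋ = 2
(the next term ⌊1688/5^5⌋ = 0, terminating the sum). Summing: v_5(1688!) = 337 + 67 + 13 + 2 = 419.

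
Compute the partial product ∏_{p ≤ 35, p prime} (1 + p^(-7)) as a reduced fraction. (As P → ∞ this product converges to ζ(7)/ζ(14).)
∏ = 45636384576315690080929715569674882079693135504462522074208731086848/45261280733327250662945753058202857554009606630517518569698816246875

The primes p ≤ 35 are [2, 3, 5, 7, 11, 13, 17, 19, 23, 29, 31]. For each, (1 + 1/p^7) = (p^7 + 1)/p^7. Multiplying these fractions over p ∈ [2, 3, 5, 7, 11, 13, 17, 19, 23, 29, 31] gives 45636384576315690080929715569674882079693135504462522074208731086848/45261280733327250662945753058202857554009606630517518569698816246875. (In the limit P → ∞ this tends to ζ(7)/ζ(14).)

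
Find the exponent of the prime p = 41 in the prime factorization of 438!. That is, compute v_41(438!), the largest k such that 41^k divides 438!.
v_41(438!) = 10

Legendre's formula: v_p(n!) = Σ_{k ≥ 1} ⌊n / p^k⌋. For p = 41, n = 438, the terms are:
  ⌊438/41^1⌋ = ⌊438/41⌋ = 10
(the next term ⌊438/41^2⌋ = 0, terminating the sum). Summing: v_41(438!) = 10 = 10.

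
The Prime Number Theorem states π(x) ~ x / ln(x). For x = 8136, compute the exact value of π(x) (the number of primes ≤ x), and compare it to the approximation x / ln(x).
π(8136) = 1022;  x/ln(x) ≈ 903.59;  relative error ≈ 11.59%.

Directly count primes up to 8136: π(8136) = 1022. The PNT approximation gives 8136/ln(8136) ≈ 8136/9.00405 ≈ 903.59. Relative error (π(x) − x/ln(x)) / π(x) ≈ 11.59%; the approximation is known to undercount slightly (Li(x) is a better estimate).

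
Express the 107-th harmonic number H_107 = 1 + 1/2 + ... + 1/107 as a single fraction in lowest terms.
H_107 = 81560682312293522125469128981858530591444536467/15521442759214556458772607587176753329489754560

Direct summation: H_107 = 1 + 1/2 + ... + 1/107. The least common denominator is lcm(1, ..., 107) = 77607213796072782293863037935883766647448772800; over this denominator the numerator is 77607213796072782293863037935883766647448772800 + 38803606898036391146931518967941883323724386400 + 25869071265357594097954345978627922215816257600 + 19401803449018195573465759483970941661862193200 + 15521442759214556458772607587176753329489754560 + 12934535632678797048977172989313961107908128800 + 11086744828010397470551862562269109521064110400 + 9700901724509097786732879741985470830931096600 + 8623023755119198032651448659542640738605419200 + 7760721379607278229386303793588376664744877280 + 7055201254188434753987548903262160604313524800 + 6467267816339398524488586494656980553954064400 + 5969785676620983253374079841221828203649905600 + 5543372414005198735275931281134554760532055200 + 5173814253071518819590869195725584443163251520 + 4850450862254548893366439870992735415465548300 + 4565130223298398958462531643287280391026398400 + 4311511877559599016325724329771320369302709600 + 4084590199793304331255949365046514034076251200 + 3880360689803639114693151896794188332372438640 + 3695581609336799156850620854089703173688036800 + 3527600627094217376993774451631080302156762400 + 3374226686785773143211436431994946375976033600 + 3233633908169699262244293247328490276977032200 + 3104288551842911291754521517435350665897950912 + 2984892838310491626687039920610914101824952800 + 2874341251706399344217149553180880246201806400 + 2771686207002599367637965640567277380266027600 + 2676110820554233872202173721927026436118923200 + 2586907126535759409795434597862792221581625760 + 2503458509550734912705259288254315053143508800 + 2425225431127274446683219935496367707732774150 + 2351733751396144917995849634420720201437841600 + 2282565111649199479231265821643640195513199200 + 2217348965602079494110372512453821904212822080 + 2155755938779799508162862164885660184651354800 + 2097492264758723845780082106375236936417534400 + 2042295099896652165627974682523257017038125600 + 1989928558873661084458026613740609401216635200 + 1940180344901819557346575948397094166186219320 + 1892858873074945909606415559411799186523140800 + 1847790804668399578425310427044851586844018400 + 1804818925490064704508442742694971317382529600 + 1763800313547108688496887225815540151078381200 + 1724604751023839606530289731908528147721083840 + 1687113343392886571605718215997473187988016800 + 1651217314810059197741766764593271630796782400 + 1616816954084849631122146623664245138488516100 + 1583820689715771067221694651752729931580587200 + 1552144275921455645877260758717675332948975456 + 1521710074432799652820843881095760130342132800 + 1492446419155245813343519960305457050912476400 + 1464287052756090231959679961054410691461297600 + 1437170625853199672108574776590440123100903200 + 1411040250837686950797509780652432120862704960 + 1385843103501299683818982820283638690133013800 + 1361530066597768110418649788348838011358750400 + 1338055410277116936101086860963513218059461600 + 1315376505018182750743441320947182485549979200 + 1293453563267879704897717298931396110790812880 + 1272249406492996431046935048129242076187684800 + 1251729254775367456352629644127157526571754400 + 1231860536445599718950206951363234391229345600 + 1212612715563637223341609967748183853866387075 + 1193957135324196650674815968244365640729981120 + 1175866875698072458997924817210360100718920800 + 1158316623821981825281537879640056218618638400 + 1141282555824599739615632910821820097756599600 + 1124742228928591047737145477331648791992011200 + 1108674482801039747055186256226910952106411040 + 1093059349240461722448775182195546009118996800 + 1077877969389899754081431082442830092325677400 + 1063112517754421675258397779943613241745873600 + 1048746132379361922890041053187618468208767200 + 1034762850614303763918173839145116888632650304 + 1021147549948326082813987341261628508519062800 + 1007885893455490679141078414751737229187646400 + 994964279436830542229013306870304700608317600 + 982369794886997244226114404251693248701883200 + 970090172450909778673287974198547083093109660 + 958113750568799781405716517726960082067268800 + 946429436537472954803207779705899593261570400 + 935026672241840750528470336576912851174081600 + 923895402334199789212655213522425793422009200 + 913026044659679791692506328657456078205279680 + 902409462745032352254221371347485658691264800 + 892036940184744624067391240642342145372974400 + 881900156773554344248443612907770075539190600 + 871991166248008789818685819504311984802795200 + 862302375511919803265144865954264073860541920 + 852826525231569036196297120174546886235700800 + 843556671696443285802859107998736593994008400 + 834486169850244970901753096084771684381169600 + 825608657405029598870883382296635815398391200 + 816918039958660866251189873009302806815250240 + 808408477042424815561073311832122569244258050 + 800074369031678167977969463256533676777822400 + 791910344857885533610847325876364965790293600 + 783911250465381639331949878140240067145947200 + 776072137960727822938630379358837666474487728 + 768388255406661210830327108276076897499492800 + 760855037216399826410421940547880065171066400 + 753468095107502740717116873163920064538337600 + 746223209577622906671759980152728525456238200 + 739116321867359831370124170817940634737607360 + 732143526378045115979839980527205345730648800 + 725301063514698899942645214354053893901390400 = 407803411561467610627345644909292652957222682335, so H_107 = 407803411561467610627345644909292652957222682335/77607213796072782293863037935883766647448772800; reducing by gcd(407803411561467610627345644909292652957222682335, 77607213796072782293863037935883766647448772800) = 5 gives 81560682312293522125469128981858530591444536467/15521442759214556458772607587176753329489754560 ≈ 5.25471. (The PNT-adjacent estimate ln(107) + γ ≈ 5.25004 matches within O(1/n).)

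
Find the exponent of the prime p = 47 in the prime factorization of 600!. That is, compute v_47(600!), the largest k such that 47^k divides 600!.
v_47(600!) = 12

Legendre's formula: v_p(n!) = Σ_{k ≥ 1} ⌊n / p^k⌋. For p = 47, n = 600, the terms are:
  ⌊600/47^1⌋ = ⌊600/47⌋ = 12
(the next term ⌊600/47^2⌋ = 0, terminating the sum). Summing: v_47(600!) = 12 = 12.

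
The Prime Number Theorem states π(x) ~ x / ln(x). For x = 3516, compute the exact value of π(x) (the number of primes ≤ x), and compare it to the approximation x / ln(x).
π(3516) = 490;  x/ln(x) ≈ 430.61;  relative error ≈ 12.12%.

Directly count primes up to 3516: π(3516) = 490. The PNT approximation gives 3516/ln(3516) ≈ 3516/8.16508 ≈ 430.61. Relative error (π(x) − x/ln(x)) / π(x) ≈ 12.12%; the approximation is known to undercount slightly (Li(x) is a better estimate).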